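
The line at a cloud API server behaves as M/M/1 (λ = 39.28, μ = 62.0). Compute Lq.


ρ = 39.28/62.0 = 0.6335
Lq = ρ²/(1−ρ) = 0.4014/0.3665 = 1.0953

Final: 1.0953


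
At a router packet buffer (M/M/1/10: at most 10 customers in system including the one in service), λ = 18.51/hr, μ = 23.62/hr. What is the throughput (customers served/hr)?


ρ = 0.7837; P_K = (1−ρ)ρ^10/(1−ρ^11) = 0.020286
λ_eff = λ(1 − P_K) = 18.51·(1 − 0.020286) = 18.51·0.979714 = 18.1345 /hr

Final: 18.1345 /hr


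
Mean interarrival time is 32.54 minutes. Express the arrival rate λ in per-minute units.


λ = 1/(interarrival time) in consistent units.
1 minute = 1 min, so λ = 1/32.54 = 0.03073 per minute

Final: 0.03073 /min


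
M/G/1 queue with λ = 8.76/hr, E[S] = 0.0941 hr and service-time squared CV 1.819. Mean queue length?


ρ = λ·E[S] = 8.76·0.0941 = 0.8243
Lq = ρ²(1+C_s²)/(2(1−ρ)) = 0.6795·(1+1.819)/(2·0.1757)
= 0.6795·2.8190/0.3514 = 5.45155

Final: 5.45155


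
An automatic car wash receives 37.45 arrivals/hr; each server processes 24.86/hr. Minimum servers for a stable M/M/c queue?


Stability requires cμ > λ ⇔ c > λ/μ.
λ/μ = 37.45/24.86 = 1.5064
Minimum integer c = ⌊1.5064⌋ + 1 = 2
Check: 2·24.86 = 49.72 > 37.45, while 1·24.86 = 24.86 ≤ 37.45

Final: 2 servers


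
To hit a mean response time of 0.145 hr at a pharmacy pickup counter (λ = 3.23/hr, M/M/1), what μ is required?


W = 1/(μ−λ) ⇒ μ − λ = 1/W = 1/0.145 = 6.8966
μ = λ + 1/W = 3.23 + 6.8966 = 10.1266 per hr

Final: 10.1266 /hr


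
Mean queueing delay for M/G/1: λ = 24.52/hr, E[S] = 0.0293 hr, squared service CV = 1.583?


ρ = λ·E[S] = 24.52·0.0293 = 0.7184
E[S²] = E[S]²(1+C_s²) = 0.0293²·(1+1.583) = 0.002217
Wq = λ·E[S²]/(2(1−ρ)) = 24.52·0.002217/(2·0.2816) = 0.09655 hr

Final: 0.09655 hr


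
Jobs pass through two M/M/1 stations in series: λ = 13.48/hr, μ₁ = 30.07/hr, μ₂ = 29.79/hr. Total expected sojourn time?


Each node sees arrival rate λ = 13.48/hr (tandem ⇒ throughput preserved).
W₁ = 1/(μ₁−λ) = 1/(30.07−13.48) = 0.06028 hr
W₂ = 1/(μ₂−λ) = 1/(29.79−13.48) = 0.06131 hr
W_total = W₁ + W₂ = 0.06028 + 0.06131 = 0.12159 hr

Final: 0.12159 hr


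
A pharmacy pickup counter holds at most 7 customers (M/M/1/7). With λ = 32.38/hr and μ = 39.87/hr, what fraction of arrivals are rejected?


ρ = λ/μ = 32.38/39.87 = 0.8121
P_K = (1−ρ)ρ^K/(1−ρ^(K+1)) = (0.1879·0.233031)/(1 − 0.189254)
= 0.043777/0.810746 = 0.053996

Final: 0.053996


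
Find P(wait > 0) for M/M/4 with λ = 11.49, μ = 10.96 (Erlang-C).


a = λ/μ = 1.0484; ρ = a/4 = 0.2621
P₀ = 0.349880 (from M/M/c formula)
C(c,a) = [a^c/(c!(1−ρ))]·P₀ = [1.20792/(24·0.7379)]·0.349880
= 0.06821·0.349880 = 0.023864

Final: 0.023864


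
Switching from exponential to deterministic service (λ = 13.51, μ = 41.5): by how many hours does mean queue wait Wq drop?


ρ = 13.51/41.5 = 0.3255
Wq(M/M/1) = ρ/(μ−λ) = 0.3255/27.99 = 0.01163 hr
Wq(M/D/1) = ρ/(2(μ−λ)) = 0.005815 hr
Savings = 0.01163 − 0.005815 = 0.005815 hr

Final: 0.005815 hr


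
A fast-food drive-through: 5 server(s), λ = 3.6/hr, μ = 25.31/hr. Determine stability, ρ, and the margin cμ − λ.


Total capacity cμ = 5·25.31 = 126.55/hr
ρ = λ/(cμ) = 3.6/126.55 = 0.02845
Stable ⇔ ρ < 1: YES
Spare capacity = cμ − λ = 126.55 − 3.6 = 122.95/hr

Final: ρ = 0.02845; stable; margin = 122.95/hr


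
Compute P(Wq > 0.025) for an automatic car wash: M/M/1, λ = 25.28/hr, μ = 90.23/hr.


ρ = 25.28/90.23 = 0.2802
P(Wq > t) = ρ·e^{−(μ−λ)t} = 0.2802·e^{−1.6238}
= 0.2802·0.197158 = 0.055238

Final: 0.055238


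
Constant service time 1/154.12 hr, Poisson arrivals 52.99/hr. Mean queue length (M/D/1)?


ρ = 52.99/154.12 = 0.3438
M/D/1: Lq = ρ²/(2(1−ρ)) = 0.1182/(2·0.6562) = 0.09008

Final: 0.09008


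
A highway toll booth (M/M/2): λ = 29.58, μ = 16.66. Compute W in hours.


a = 1.7755; ρ = 0.8878; P₀ = 0.059459
Lq = P₀·a^c·ρ/(c!(1−ρ)²) = 6.60385
Wq = Lq/λ = 6.60385/29.58 = 0.22325 hr
W = Wq + 1/μ = 0.22325 + 0.06002 = 0.28328 hr

Final: 0.28328 hr


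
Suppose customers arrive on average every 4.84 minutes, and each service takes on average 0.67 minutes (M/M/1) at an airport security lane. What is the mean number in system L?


λ = 60/4.84 = 12.3967 /hr
μ = 60/0.67 = 89.5522 /hr
ρ = λ/μ = 12.3967/89.5522 = 0.1384
L = ρ/(1−ρ) = 0.1384/0.8616 = 0.1607

Final: 0.1607


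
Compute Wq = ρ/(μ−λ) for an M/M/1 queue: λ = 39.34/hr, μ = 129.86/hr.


ρ = 39.34/129.86 = 0.3029
Wq = ρ/(μ−λ) = 0.3029/(129.86 − 39.34) = 0.3029/90.52 = 0.003347 hr

Final: 0.003347 hr


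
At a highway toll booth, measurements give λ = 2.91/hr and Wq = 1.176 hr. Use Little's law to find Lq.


Lq = λWq = 2.91·1.176 = 3.4222

Final: 3.4222


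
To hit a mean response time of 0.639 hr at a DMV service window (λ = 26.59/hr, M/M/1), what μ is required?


W = 1/(μ−λ) ⇒ μ − λ = 1/W = 1/0.639 = 1.5649
μ = λ + 1/W = 26.59 + 1.5649 = 28.1549 per hr

Final: 28.1549 /hr


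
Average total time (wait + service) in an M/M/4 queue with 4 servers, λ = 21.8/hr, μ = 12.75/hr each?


a = 1.7098; ρ = 0.4275; P₀ = 0.177729
Lq = P₀·a^c·ρ/(c!(1−ρ)²) = 0.08253
Wq = Lq/λ = 0.08253/21.8 = 0.003786 hr
W = Wq + 1/μ = 0.003786 + 0.07843 = 0.08222 hr

Final: 0.08222 hr


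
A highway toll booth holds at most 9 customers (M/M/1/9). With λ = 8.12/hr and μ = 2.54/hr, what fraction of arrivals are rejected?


ρ = λ/μ = 8.12/2.54 = 3.1969
P_K = (1−ρ)ρ^K/(1−ρ^(K+1)) = (-2.1969·34873.923745)/(1 − 111486.716854)
= -76612.793109/-111485.716854 = 0.687198

Final: 0.687198


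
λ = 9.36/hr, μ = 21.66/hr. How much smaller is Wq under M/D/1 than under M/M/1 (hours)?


ρ = 9.36/21.66 = 0.4321
Wq(M/M/1) = ρ/(μ−λ) = 0.4321/12.30 = 0.03513 hr
Wq(M/D/1) = ρ/(2(μ−λ)) = 0.01757 hr
Savings = 0.03513 − 0.01757 = 0.01757 hr

Final: 0.01757 hr


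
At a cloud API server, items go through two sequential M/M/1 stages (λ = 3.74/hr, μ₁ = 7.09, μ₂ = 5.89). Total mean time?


Each node sees arrival rate λ = 3.74/hr (tandem ⇒ throughput preserved).
W₁ = 1/(μ₁−λ) = 1/(7.09−3.74) = 0.29851 hr
W₂ = 1/(μ₂−λ) = 1/(5.89−3.74) = 0.46512 hr
W_total = W₁ + W₂ = 0.29851 + 0.46512 = 0.76362 hr

Final: 0.76362 hr


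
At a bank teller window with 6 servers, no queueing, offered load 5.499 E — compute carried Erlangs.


B(6,5.499) = 0.228949 (Erlang-B)
Carried load = a(1 − B) = 5.499·(1 − 0.228949) = 5.499·0.771051 = 4.2400 E

Final: 4.2400 Erlangs


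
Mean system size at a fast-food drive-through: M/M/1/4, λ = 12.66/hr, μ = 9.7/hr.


ρ = 12.66/9.7 = 1.3052
L = ρ[1 − (K+1)ρ^K + Kρ^(K+1)] / [(1−ρ)(1−ρ^(K+1))]
Numerator: 1.3052·(1 − 5·2.901669 + 4·3.787127) = 2.140665
Denominator: (-0.3052)·(-2.787127) = 0.850505
L = 2.140665/0.850505 = 2.5169

Final: 2.5169


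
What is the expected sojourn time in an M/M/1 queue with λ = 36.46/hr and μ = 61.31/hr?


W = 1/(μ−λ) = 1/(61.31 − 36.46) = 1/24.85 = 0.04024 hr

Final: 0.04024 hr


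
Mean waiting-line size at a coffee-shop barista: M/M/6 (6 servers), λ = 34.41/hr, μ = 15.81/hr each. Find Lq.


a = λ/μ = 2.1765; ρ = a/6 = 0.3627
P₀ = 0.113161
Lq = P₀·a^c·ρ / (c!·(1−ρ)²) = 0.113161·106.29597·0.3627/(720·0.40609)
= 0.01492

Final: 0.01492


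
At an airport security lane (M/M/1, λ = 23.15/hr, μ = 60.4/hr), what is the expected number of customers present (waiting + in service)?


ρ = λ/μ = 23.15/60.4 = 0.3833
L = ρ/(1−ρ) = 0.3833/(1 − 0.3833) = 0.3833/0.6167 = 0.6215

Final: 0.6215


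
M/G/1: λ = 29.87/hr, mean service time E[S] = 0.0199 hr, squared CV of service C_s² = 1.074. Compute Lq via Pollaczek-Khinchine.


ρ = λ·E[S] = 29.87·0.0199 = 0.5944
Lq = ρ²(1+C_s²)/(2(1−ρ)) = 0.3533·(1+1.074)/(2·0.4056)
= 0.3533·2.0740/0.8112 = 0.90338

Final: 0.90338


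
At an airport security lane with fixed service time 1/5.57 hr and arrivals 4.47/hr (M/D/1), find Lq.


ρ = 4.47/5.57 = 0.8025
M/D/1: Lq = ρ²/(2(1−ρ)) = 0.6440/(2·0.1975) = 1.63056

Final: 1.63056


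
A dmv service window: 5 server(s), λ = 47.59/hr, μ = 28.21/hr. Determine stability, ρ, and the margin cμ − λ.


Total capacity cμ = 5·28.21 = 141.05/hr
ρ = λ/(cμ) = 47.59/141.05 = 0.3374
Stable ⇔ ρ < 1: YES
Spare capacity = cμ − λ = 141.05 − 47.59 = 93.46/hr

Final: ρ = 0.3374; stable; margin = 93.46/hr


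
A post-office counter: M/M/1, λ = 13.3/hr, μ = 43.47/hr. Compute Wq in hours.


ρ = 13.3/43.47 = 0.3060
Wq = ρ/(μ−λ) = 0.3060/(43.47 − 13.3) = 0.3060/30.17 = 0.01014 hr

Final: 0.01014 hr


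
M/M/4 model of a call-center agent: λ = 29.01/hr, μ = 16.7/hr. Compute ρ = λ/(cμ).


ρ = λ/(cμ) = 29.01/(4·16.7) = 29.01/66.80 = 0.4343

Final: 0.4343


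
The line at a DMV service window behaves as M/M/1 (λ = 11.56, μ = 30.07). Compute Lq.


ρ = 11.56/30.07 = 0.3844
Lq = ρ²/(1−ρ) = 0.1478/0.6156 = 0.2401

Final: 0.2401


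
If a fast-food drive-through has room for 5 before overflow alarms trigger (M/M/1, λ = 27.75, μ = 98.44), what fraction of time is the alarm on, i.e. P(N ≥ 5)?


ρ = 27.75/98.44 = 0.2819
P(N ≥ n) = ρ^n = 0.2819^5 = 0.001780

Final: 0.001780


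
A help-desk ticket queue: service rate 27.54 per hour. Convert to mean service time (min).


Mean service time = 1/μ = 1/27.54 hour = 0.03631 hour
In minutes: 0.03631 × 60 = 2.1786 min

Final: 2.1786 min


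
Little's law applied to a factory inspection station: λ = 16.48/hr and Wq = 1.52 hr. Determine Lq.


Lq = λWq = 16.48·1.52 = 25.0496

Final: 25.0496


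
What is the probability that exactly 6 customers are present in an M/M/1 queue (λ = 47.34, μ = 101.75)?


ρ = 47.34/101.75 = 0.4653
P_n = (1−ρ)·ρ^n = (1 − 0.4653)·0.4653^6 = 0.5347·0.010143 = 0.005424

Final: 0.005424


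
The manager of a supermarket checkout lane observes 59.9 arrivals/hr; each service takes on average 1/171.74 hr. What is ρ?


ρ = λ/μ = 59.9/171.74 = 0.3488

Final: 0.3488


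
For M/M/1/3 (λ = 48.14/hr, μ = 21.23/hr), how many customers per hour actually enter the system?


ρ = 2.2675; P_K = (1−ρ)ρ^3/(1−ρ^4) = 0.580970
λ_eff = λ(1 − P_K) = 48.14·(1 − 0.580970) = 48.14·0.419030 = 20.1721 /hr

Final: 20.1721 /hr


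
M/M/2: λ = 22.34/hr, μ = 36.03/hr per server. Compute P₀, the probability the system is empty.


a = λ/μ = 22.34/36.03 = 0.6200; ρ = a/c = 0.3100
Σ_{k=0}^{1} a^k/k! (terms k=0..1) = 1.00000 + 0.62004 = 1.62004
Tail: a^2/(2!(1−ρ)) = 0.38445/(2·0.6900) = 0.27859
P₀ = 1/(1.62004 + 0.27859) = 1/1.89863 = 0.526695

Final: 0.526695


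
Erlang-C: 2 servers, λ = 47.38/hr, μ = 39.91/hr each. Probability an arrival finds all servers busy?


a = λ/μ = 1.1872; ρ = a/2 = 0.5936
P₀ = 0.255031 (from M/M/c formula)
C(c,a) = [a^c/(c!(1−ρ))]·P₀ = [1.40938/(2·0.4064)]·0.255031
= 1.73391·0.255031 = 0.442203

Final: 0.442203


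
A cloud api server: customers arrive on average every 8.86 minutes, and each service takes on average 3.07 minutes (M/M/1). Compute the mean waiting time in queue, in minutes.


λ = 60/8.86 = 6.7720 /hr
μ = 60/3.07 = 19.5440 /hr
ρ = λ/μ = 6.7720/19.5440 = 0.3465
Wq = ρ/(μ−λ) = 0.3465/(19.5440−6.7720) = 0.02713 hr
In minutes: 0.02713·60 = 1.628 min

Final: 1.628 min


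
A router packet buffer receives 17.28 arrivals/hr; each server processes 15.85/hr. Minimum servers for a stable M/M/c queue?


Stability requires cμ > λ ⇔ c > λ/μ.
λ/μ = 17.28/15.85 = 1.0902
Minimum integer c = ⌊1.0902⌋ + 1 = 2
Check: 2·15.85 = 31.70 > 17.28, while 1·15.85 = 15.85 ≤ 17.28

Final: 2 servers


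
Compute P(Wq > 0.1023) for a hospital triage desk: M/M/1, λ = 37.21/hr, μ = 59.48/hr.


ρ = 37.21/59.48 = 0.6256
P(Wq > t) = ρ·e^{−(μ−λ)t} = 0.6256·e^{−2.2782}
= 0.6256·0.102466 = 0.064102

Final: 0.064102


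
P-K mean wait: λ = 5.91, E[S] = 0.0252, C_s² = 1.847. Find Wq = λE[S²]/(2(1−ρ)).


ρ = λ·E[S] = 5.91·0.0252 = 0.1489
E[S²] = E[S]²(1+C_s²) = 0.0252²·(1+1.847) = 0.001808
Wq = λ·E[S²]/(2(1−ρ)) = 5.91·0.001808/(2·0.8511) = 0.006277 hr

Final: 0.006277 hr


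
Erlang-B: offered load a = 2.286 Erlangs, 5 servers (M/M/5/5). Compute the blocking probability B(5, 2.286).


B(c,a) = (a^c/c!) / Σ_{k=0}^{c} a^k/k!
a^5/5! = 0.520235
Σ terms (k=0..5): 1.00000 + 2.28600 + 2.61290 + 1.99103 + 1.13787 + 0.52024 = 9.548034
B = 0.520235/9.548034 = 0.054486

Final: 0.054486


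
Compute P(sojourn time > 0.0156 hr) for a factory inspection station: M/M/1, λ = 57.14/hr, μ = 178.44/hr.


W ~ Exponential(μ−λ) for M/M/1.
μ − λ = 178.44 − 57.14 = 121.3000
P(W > t) = e^{−(μ−λ)t} = e^{−1.8923} = 0.150728

Final: 0.150728


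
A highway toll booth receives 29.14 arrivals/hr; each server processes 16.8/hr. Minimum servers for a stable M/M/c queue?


Stability requires cμ > λ ⇔ c > λ/μ.
λ/μ = 29.14/16.8 = 1.7345
Minimum integer c = ⌊1.7345⌋ + 1 = 2
Check: 2·16.8 = 33.60 > 29.14, while 1·16.8 = 16.80 ≤ 29.14

Final: 2 servers


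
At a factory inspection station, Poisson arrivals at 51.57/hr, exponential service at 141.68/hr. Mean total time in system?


W = 1/(μ−λ) = 1/(141.68 − 51.57) = 1/90.11 = 0.01110 hr

Final: 0.01110 hr


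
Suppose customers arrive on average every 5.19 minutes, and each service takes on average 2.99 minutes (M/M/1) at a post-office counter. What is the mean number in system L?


λ = 60/5.19 = 11.5607 /hr
μ = 60/2.99 = 20.0669 /hr
ρ = λ/μ = 11.5607/20.0669 = 0.5761
L = ρ/(1−ρ) = 0.5761/0.4239 = 1.3591

Final: 1.3591


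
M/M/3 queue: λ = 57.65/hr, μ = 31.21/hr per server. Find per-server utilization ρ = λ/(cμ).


ρ = λ/(cμ) = 57.65/(3·31.21) = 57.65/93.63 = 0.6157

Final: 0.6157


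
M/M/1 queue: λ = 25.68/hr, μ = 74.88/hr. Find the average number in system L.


ρ = λ/μ = 25.68/74.88 = 0.3429
L = ρ/(1−ρ) = 0.3429/(1 − 0.3429) = 0.3429/0.6571 = 0.5220

Final: 0.5220


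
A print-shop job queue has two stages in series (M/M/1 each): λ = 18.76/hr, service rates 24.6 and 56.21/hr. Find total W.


Each node sees arrival rate λ = 18.76/hr (tandem ⇒ throughput preserved).
W₁ = 1/(μ₁−λ) = 1/(24.6−18.76) = 0.17123 hr
W₂ = 1/(μ₂−λ) = 1/(56.21−18.76) = 0.02670 hr
W_total = W₁ + W₂ = 0.17123 + 0.02670 = 0.19794 hr

Final: 0.19794 hr


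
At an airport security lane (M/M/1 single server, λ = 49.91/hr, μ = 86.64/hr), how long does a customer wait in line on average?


ρ = 49.91/86.64 = 0.5761
Wq = ρ/(μ−λ) = 0.5761/(86.64 − 49.91) = 0.5761/36.73 = 0.01568 hr

Final: 0.01568 hr


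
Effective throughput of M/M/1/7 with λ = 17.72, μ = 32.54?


ρ = 0.5446; P_K = (1−ρ)ρ^7/(1−ρ^8) = 0.006518
λ_eff = λ(1 − P_K) = 17.72·(1 − 0.006518) = 17.72·0.993482 = 17.6045 /hr

Final: 17.6045 /hr


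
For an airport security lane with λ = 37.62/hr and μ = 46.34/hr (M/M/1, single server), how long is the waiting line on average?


ρ = 37.62/46.34 = 0.8118
Lq = ρ²/(1−ρ) = 0.6591/0.1882 = 3.5024

Final: 3.5024


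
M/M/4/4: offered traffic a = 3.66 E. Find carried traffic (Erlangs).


B(4,3.66) = 0.276857 (Erlang-B)
Carried load = a(1 − B) = 3.66·(1 − 0.276857) = 3.66·0.723143 = 2.6467 E

Final: 2.6467 Erlangs


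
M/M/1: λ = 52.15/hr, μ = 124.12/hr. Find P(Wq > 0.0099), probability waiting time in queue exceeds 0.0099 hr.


ρ = 52.15/124.12 = 0.4202
P(Wq > t) = ρ·e^{−(μ−λ)t} = 0.4202·e^{−0.7125}
= 0.4202·0.490415 = 0.206052

Final: 0.206052


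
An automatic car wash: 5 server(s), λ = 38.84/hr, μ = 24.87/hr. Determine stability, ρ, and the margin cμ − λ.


Total capacity cμ = 5·24.87 = 124.35/hr
ρ = λ/(cμ) = 38.84/124.35 = 0.3123
Stable ⇔ ρ < 1: YES
Spare capacity = cμ − λ = 124.35 − 38.84 = 85.51/hr

Final: ρ = 0.3123; stable; margin = 85.51/hr


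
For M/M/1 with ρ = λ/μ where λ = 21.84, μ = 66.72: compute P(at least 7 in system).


ρ = 21.84/66.72 = 0.3273
P(N ≥ n) = ρ^n = 0.3273^7 = 0.0004027

Final: 0.0004027


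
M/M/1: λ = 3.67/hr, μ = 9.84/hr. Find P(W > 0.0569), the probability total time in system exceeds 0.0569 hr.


W ~ Exponential(μ−λ) for M/M/1.
μ − λ = 9.84 − 3.67 = 6.1700
P(W > t) = e^{−(μ−λ)t} = e^{−0.3511} = 0.703932

Final: 0.703932


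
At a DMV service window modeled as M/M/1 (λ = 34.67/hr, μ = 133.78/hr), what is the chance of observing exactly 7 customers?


ρ = 34.67/133.78 = 0.2592
P_n = (1−ρ)·ρ^n = (1 − 0.2592)·0.2592^7 = 0.7408·0.00007851 = 0.00005817

Final: 0.00005817


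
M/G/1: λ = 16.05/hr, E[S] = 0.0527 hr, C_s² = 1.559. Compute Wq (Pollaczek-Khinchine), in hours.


ρ = λ·E[S] = 16.05·0.0527 = 0.8458
E[S²] = E[S]²(1+C_s²) = 0.0527²·(1+1.559) = 0.007107
Wq = λ·E[S²]/(2(1−ρ)) = 16.05·0.007107/(2·0.1542) = 0.36996 hr

Final: 0.36996 hr


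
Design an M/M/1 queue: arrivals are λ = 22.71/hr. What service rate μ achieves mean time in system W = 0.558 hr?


W = 1/(μ−λ) ⇒ μ − λ = 1/W = 1/0.558 = 1.7921
μ = λ + 1/W = 22.71 + 1.7921 = 24.5021 per hr

Final: 24.5021 /hr


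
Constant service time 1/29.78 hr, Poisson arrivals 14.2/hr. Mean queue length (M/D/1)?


ρ = 14.2/29.78 = 0.4768
M/D/1: Lq = ρ²/(2(1−ρ)) = 0.2274/(2·0.5232) = 0.21730

Final: 0.21730


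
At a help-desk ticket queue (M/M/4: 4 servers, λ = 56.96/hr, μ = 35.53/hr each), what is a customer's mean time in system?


a = 1.6032; ρ = 0.4008; P₀ = 0.198640
Lq = P₀·a^c·ρ/(c!(1−ρ)²) = 0.06103
Wq = Lq/λ = 0.06103/56.96 = 0.001071 hr
W = Wq + 1/μ = 0.001071 + 0.02815 = 0.02922 hr

Final: 0.02922 hr


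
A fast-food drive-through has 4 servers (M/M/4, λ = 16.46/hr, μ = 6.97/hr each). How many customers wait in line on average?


a = λ/μ = 2.3615; ρ = a/4 = 0.5904
P₀ = 0.086890
Lq = P₀·a^c·ρ / (c!·(1−ρ)²) = 0.086890·31.10199·0.5904/(24·0.16778)
= 0.39622

Final: 0.39622


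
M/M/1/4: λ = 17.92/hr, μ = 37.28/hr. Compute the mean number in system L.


ρ = 17.92/37.28 = 0.4807
L = ρ[1 − (K+1)ρ^K + Kρ^(K+1)] / [(1−ρ)(1−ρ^(K+1))]
Numerator: 0.4807·(1 − 5·0.053389 + 4·0.025663) = 0.401715
Denominator: (0.5193)·(0.974337) = 0.505986
L = 0.401715/0.505986 = 0.7939

Final: 0.7939


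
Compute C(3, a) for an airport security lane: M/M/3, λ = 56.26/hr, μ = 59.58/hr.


a = λ/μ = 0.9443; ρ = a/3 = 0.3148
P₀ = 0.385372 (from M/M/c formula)
C(c,a) = [a^c/(c!(1−ρ))]·P₀ = [0.84197/(6·0.6852)]·0.385372
= 0.20479·0.385372 = 0.078919

Final: 0.078919


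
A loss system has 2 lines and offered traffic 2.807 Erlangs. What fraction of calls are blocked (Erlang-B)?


B(c,a) = (a^c/c!) / Σ_{k=0}^{c} a^k/k!
a^2/2! = 3.939624
Σ terms (k=0..2): 1.00000 + 2.80700 + 3.93962 = 7.746624
B = 3.939624/7.746624 = 0.508560

Final: 0.508560


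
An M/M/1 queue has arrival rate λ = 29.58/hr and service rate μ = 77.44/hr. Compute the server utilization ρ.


ρ = λ/μ = 29.58/77.44 = 0.3820

Final: 0.3820


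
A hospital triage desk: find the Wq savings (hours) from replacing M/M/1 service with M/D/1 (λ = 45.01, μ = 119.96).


ρ = 45.01/119.96 = 0.3752
Wq(M/M/1) = ρ/(μ−λ) = 0.3752/74.95 = 0.005006 hr
Wq(M/D/1) = ρ/(2(μ−λ)) = 0.002503 hr
Savings = 0.005006 − 0.002503 = 0.002503 hr

Final: 0.002503 hr


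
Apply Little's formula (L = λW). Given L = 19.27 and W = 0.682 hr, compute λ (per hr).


λ = L/W = 19.27/0.682 = 28.2551 /hr

Final: 28.2551 /hr


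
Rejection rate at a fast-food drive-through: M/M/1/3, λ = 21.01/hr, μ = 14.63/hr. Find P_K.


ρ = λ/μ = 21.01/14.63 = 1.4361
P_K = (1−ρ)ρ^K/(1−ρ^(K+1)) = (-0.4361·2.961728)/(1 − 4.253309)
= -1.291581/-3.253309 = 0.397005

Final: 0.397005


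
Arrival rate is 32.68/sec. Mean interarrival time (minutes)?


Mean interarrival time = 1/λ = 1/32.68 second = 0.03060 second
In minutes: 0.03060 × 0.0166667 = 0.0005100 min

Final: 0.0005100 min


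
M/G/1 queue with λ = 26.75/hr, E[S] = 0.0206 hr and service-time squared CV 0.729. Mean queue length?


ρ = λ·E[S] = 26.75·0.0206 = 0.5511
Lq = ρ²(1+C_s²)/(2(1−ρ)) = 0.3037·(1+0.729)/(2·0.4489)
= 0.3037·1.7290/0.8979 = 0.58472

Final: 0.58472


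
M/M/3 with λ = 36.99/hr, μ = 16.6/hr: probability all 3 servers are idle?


a = λ/μ = 36.99/16.6 = 2.2283; ρ = a/c = 0.7428
Σ_{k=0}^{2} a^k/k! (terms k=0..2) = 1.00000 + 2.22831 + 2.48269 = 5.71100
Tail: a^3/(3!(1−ρ)) = 11.06442/(6·0.2572) = 7.16899
P₀ = 1/(5.71100 + 7.16899) = 1/12.87999 = 0.077640

Final: 0.077640


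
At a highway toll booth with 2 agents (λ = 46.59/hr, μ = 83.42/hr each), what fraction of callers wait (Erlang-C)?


a = λ/μ = 0.5585; ρ = a/2 = 0.2792
P₀ = 0.563417 (from M/M/c formula)
C(c,a) = [a^c/(c!(1−ρ))]·P₀ = [0.31192/(2·0.7208)]·0.563417
= 0.21639·0.563417 = 0.121916

Final: 0.121916


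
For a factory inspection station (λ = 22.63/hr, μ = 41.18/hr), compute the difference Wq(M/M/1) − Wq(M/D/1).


ρ = 22.63/41.18 = 0.5495
Wq(M/M/1) = ρ/(μ−λ) = 0.5495/18.55 = 0.02962 hr
Wq(M/D/1) = ρ/(2(μ−λ)) = 0.01481 hr
Savings = 0.02962 − 0.01481 = 0.01481 hr

Final: 0.01481 hr


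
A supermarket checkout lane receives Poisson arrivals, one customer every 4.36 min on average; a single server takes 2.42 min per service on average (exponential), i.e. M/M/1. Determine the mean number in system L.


λ = 60/4.36 = 13.7615 /hr
μ = 60/2.42 = 24.7934 /hr
ρ = λ/μ = 13.7615/24.7934 = 0.5550
L = ρ/(1−ρ) = 0.5550/0.4450 = 1.2474

Final: 1.2474


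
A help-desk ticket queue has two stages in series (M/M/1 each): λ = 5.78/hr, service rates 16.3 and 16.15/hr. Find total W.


Each node sees arrival rate λ = 5.78/hr (tandem ⇒ throughput preserved).
W₁ = 1/(μ₁−λ) = 1/(16.3−5.78) = 0.09506 hr
W₂ = 1/(μ₂−λ) = 1/(16.15−5.78) = 0.09643 hr
W_total = W₁ + W₂ = 0.09506 + 0.09643 = 0.19149 hr

Final: 0.19149 hr


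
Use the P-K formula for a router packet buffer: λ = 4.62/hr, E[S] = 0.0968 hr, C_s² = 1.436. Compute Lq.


ρ = λ·E[S] = 4.62·0.0968 = 0.4472
Lq = ρ²(1+C_s²)/(2(1−ρ)) = 0.2000·(1+1.436)/(2·0.5528)
= 0.2000·2.4360/1.1056 = 0.44068

Final: 0.44068


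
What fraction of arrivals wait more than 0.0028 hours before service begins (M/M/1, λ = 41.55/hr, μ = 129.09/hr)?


ρ = 41.55/129.09 = 0.3219
P(Wq > t) = ρ·e^{−(μ−λ)t} = 0.3219·e^{−0.2451}
= 0.3219·0.782617 = 0.251900

Final: 0.251900


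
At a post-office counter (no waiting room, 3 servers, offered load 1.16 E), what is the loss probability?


B(c,a) = (a^c/c!) / Σ_{k=0}^{c} a^k/k!
a^3/3! = 0.260149
Σ terms (k=0..3): 1.00000 + 1.16000 + 0.67280 + 0.26015 = 3.092949
B = 0.260149/3.092949 = 0.084110

Final: 0.084110


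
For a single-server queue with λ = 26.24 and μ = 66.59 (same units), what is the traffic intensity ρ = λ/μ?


ρ = λ/μ = 26.24/66.59 = 0.3941

Final: 0.3941


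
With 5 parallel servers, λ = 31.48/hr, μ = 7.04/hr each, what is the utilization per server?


ρ = λ/(cμ) = 31.48/(5·7.04) = 31.48/35.20 = 0.8943

Final: 0.8943


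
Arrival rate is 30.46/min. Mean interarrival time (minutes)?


Mean interarrival time = 1/λ = 1/30.46 minute = 0.03283 minute
In minutes: 0.03283 × 1 = 0.03283 min

Final: 0.03283 min


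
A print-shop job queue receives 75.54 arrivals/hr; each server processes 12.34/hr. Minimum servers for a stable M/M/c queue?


Stability requires cμ > λ ⇔ c > λ/μ.
λ/μ = 75.54/12.34 = 6.1216
Minimum integer c = ⌊6.1216⌋ + 1 = 7
Check: 7·12.34 = 86.38 > 75.54, while 6·12.34 = 74.04 ≤ 75.54

Final: 7 servers


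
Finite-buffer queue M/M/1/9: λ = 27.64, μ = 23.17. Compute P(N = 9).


ρ = λ/μ = 27.64/23.17 = 1.1929
P_K = (1−ρ)ρ^K/(1−ρ^(K+1)) = (-0.1929·4.892243)/(1 − 5.836064)
= -0.943821/-4.836064 = 0.195163

Final: 0.195163


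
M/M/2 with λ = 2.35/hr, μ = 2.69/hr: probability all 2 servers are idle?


a = λ/μ = 2.35/2.69 = 0.8736; ρ = a/c = 0.4368
Σ_{k=0}^{1} a^k/k! (terms k=0..1) = 1.00000 + 0.87361 = 1.87361
Tail: a^2/(2!(1−ρ)) = 0.76319/(2·0.5632) = 0.67755
P₀ = 1/(1.87361 + 0.67755) = 1/2.55116 = 0.391979

Final: 0.391979


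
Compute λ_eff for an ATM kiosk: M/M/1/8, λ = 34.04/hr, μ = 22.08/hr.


ρ = 1.5417; P_K = (1−ρ)ρ^8/(1−ρ^9) = 0.358642
λ_eff = λ(1 − P_K) = 34.04·(1 − 0.358642) = 34.04·0.641358 = 21.8318 /hr

Final: 21.8318 /hr


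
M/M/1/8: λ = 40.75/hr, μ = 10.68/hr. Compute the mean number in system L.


ρ = 40.75/10.68 = 3.8155
L = ρ[1 − (K+1)ρ^K + Kρ^(K+1)] / [(1−ρ)(1−ρ^(K+1))]
Numerator: 3.8155·(1 − 9·44921.151781 + 8·171398.589426) = 3689246.113043
Denominator: (-2.8155)·(-171397.589426) = 482577.295323
L = 3689246.113043/482577.295323 = 7.6449

Final: 7.6449


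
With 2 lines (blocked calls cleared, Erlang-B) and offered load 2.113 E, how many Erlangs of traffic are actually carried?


B(2,2.113) = 0.417628 (Erlang-B)
Carried load = a(1 − B) = 2.113·(1 − 0.417628) = 2.113·0.582372 = 1.2306 E

Final: 1.2306 Erlangs


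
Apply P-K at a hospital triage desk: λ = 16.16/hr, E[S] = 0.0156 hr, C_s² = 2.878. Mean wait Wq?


ρ = λ·E[S] = 16.16·0.0156 = 0.2521
E[S²] = E[S]²(1+C_s²) = 0.0156²·(1+2.878) = 0.0009438
Wq = λ·E[S²]/(2(1−ρ)) = 16.16·0.0009438/(2·0.7479) = 0.01020 hr

Final: 0.01020 hr


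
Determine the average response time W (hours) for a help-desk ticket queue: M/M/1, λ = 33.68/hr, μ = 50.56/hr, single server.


W = 1/(μ−λ) = 1/(50.56 − 33.68) = 1/16.88 = 0.05924 hr

Final: 0.05924 hr


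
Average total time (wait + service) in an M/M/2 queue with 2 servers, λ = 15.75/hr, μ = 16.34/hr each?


a = 0.9639; ρ = 0.4819; P₀ = 0.349577
Lq = P₀·a^c·ρ/(c!(1−ρ)²) = 0.29162
Wq = Lq/λ = 0.29162/15.75 = 0.01852 hr
W = Wq + 1/μ = 0.01852 + 0.06120 = 0.07972 hr

Final: 0.07972 hr


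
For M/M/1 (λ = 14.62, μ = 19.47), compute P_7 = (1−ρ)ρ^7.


ρ = 14.62/19.47 = 0.7509
P_n = (1−ρ)·ρ^n = (1 − 0.7509)·0.7509^7 = 0.2491·0.134608 = 0.033531

Final: 0.033531


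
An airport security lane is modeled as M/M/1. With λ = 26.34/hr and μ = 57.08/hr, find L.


ρ = λ/μ = 26.34/57.08 = 0.4615
L = ρ/(1−ρ) = 0.4615/(1 − 0.4615) = 0.4615/0.5385 = 0.8569

Final: 0.8569


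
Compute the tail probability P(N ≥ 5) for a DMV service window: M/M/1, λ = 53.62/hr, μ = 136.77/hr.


ρ = 53.62/136.77 = 0.3920
P(N ≥ n) = ρ^n = 0.3920^5 = 0.009261

Final: 0.009261


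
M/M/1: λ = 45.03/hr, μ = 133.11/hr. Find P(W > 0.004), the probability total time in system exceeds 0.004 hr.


W ~ Exponential(μ−λ) for M/M/1.
μ − λ = 133.11 − 45.03 = 88.0800
P(W > t) = e^{−(μ−λ)t} = e^{−0.3523} = 0.703055

Final: 0.703055


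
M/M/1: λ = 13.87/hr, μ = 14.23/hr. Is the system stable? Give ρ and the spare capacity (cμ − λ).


Total capacity cμ = 1·14.23 = 14.23/hr
ρ = λ/(cμ) = 13.87/14.23 = 0.9747
Stable ⇔ ρ < 1: YES
Spare capacity = cμ − λ = 14.23 − 13.87 = 0.36/hr

Final: ρ = 0.9747; stable; margin = 0.36/hr


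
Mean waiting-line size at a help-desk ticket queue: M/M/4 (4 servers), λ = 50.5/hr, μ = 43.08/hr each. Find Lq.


a = λ/μ = 1.1722; ρ = a/4 = 0.2931
P₀ = 0.308730
Lq = P₀·a^c·ρ / (c!·(1−ρ)²) = 0.308730·1.88826·0.2931/(24·0.49976)
= 0.01424

Final: 0.01424


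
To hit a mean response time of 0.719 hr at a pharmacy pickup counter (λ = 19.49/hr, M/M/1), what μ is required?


W = 1/(μ−λ) ⇒ μ − λ = 1/W = 1/0.719 = 1.3908
μ = λ + 1/W = 19.49 + 1.3908 = 20.8808 per hr

Final: 20.8808 /hr


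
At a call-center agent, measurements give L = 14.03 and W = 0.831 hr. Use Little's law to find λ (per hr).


λ = L/W = 14.03/0.831 = 16.8833 /hr

Final: 16.8833 /hr


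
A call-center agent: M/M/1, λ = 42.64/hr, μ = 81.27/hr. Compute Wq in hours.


ρ = 42.64/81.27 = 0.5247
Wq = ρ/(μ−λ) = 0.5247/(81.27 − 42.64) = 0.5247/38.63 = 0.01358 hr

Final: 0.01358 hr


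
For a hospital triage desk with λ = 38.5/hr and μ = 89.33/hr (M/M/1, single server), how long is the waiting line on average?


ρ = 38.5/89.33 = 0.4310
Lq = ρ²/(1−ρ) = 0.1857/0.5690 = 0.3264

Final: 0.3264


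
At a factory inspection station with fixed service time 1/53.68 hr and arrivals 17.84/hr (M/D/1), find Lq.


ρ = 17.84/53.68 = 0.3323
M/D/1: Lq = ρ²/(2(1−ρ)) = 0.1104/(2·0.6677) = 0.08271

Final: 0.08271


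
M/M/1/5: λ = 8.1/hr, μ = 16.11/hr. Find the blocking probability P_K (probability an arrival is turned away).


ρ = λ/μ = 8.1/16.11 = 0.5028
P_K = (1−ρ)ρ^K/(1−ρ^(K+1)) = (0.4972·0.032133)/(1 − 0.016156)
= 0.015977/0.983844 = 0.016239

Final: 0.016239


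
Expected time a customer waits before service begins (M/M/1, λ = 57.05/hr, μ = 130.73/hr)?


ρ = 57.05/130.73 = 0.4364
Wq = ρ/(μ−λ) = 0.4364/(130.73 − 57.05) = 0.4364/73.68 = 0.005923 hr

Final: 0.005923 hr


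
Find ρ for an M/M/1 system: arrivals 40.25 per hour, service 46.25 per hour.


ρ = λ/μ = 40.25/46.25 = 0.8703

Final: 0.8703


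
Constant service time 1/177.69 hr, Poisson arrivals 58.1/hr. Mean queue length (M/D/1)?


ρ = 58.1/177.69 = 0.3270
M/D/1: Lq = ρ²/(2(1−ρ)) = 0.1069/(2·0.6730) = 0.07943

Final: 0.07943


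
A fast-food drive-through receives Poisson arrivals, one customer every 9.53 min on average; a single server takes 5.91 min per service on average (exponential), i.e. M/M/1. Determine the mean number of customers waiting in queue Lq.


λ = 60/9.53 = 6.2959 /hr
μ = 60/5.91 = 10.1523 /hr
ρ = λ/μ = 6.2959/10.1523 = 0.6201
Lq = ρ²/(1−ρ) = 0.3846/0.3799 = 1.0124

Final: 1.0124


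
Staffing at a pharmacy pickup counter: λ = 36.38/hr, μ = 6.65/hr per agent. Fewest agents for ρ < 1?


Stability requires cμ > λ ⇔ c > λ/μ.
λ/μ = 36.38/6.65 = 5.4707
Minimum integer c = ⌊5.4707⌋ + 1 = 6
Check: 6·6.65 = 39.90 > 36.38, while 5·6.65 = 33.25 ≤ 36.38

Final: 6 servers


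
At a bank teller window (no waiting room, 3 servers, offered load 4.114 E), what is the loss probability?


B(c,a) = (a^c/c!) / Σ_{k=0}^{c} a^k/k!
a^3/3! = 11.604906
Σ terms (k=0..3): 1.00000 + 4.11400 + 8.46250 + 11.60491 = 25.181404
B = 11.604906/25.181404 = 0.460852

Final: 0.460852


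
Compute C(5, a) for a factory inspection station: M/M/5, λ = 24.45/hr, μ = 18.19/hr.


a = λ/μ = 1.3441; ρ = a/5 = 0.2688
P₀ = 0.260534 (from M/M/c formula)
C(c,a) = [a^c/(c!(1−ρ))]·P₀ = [4.38764/(120·0.7312)]·0.260534
= 0.05001·0.260534 = 0.013028

Final: 0.013028


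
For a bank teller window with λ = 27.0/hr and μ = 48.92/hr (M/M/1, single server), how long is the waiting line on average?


ρ = 27.0/48.92 = 0.5519
Lq = ρ²/(1−ρ) = 0.3046/0.4481 = 0.6798

Final: 0.6798


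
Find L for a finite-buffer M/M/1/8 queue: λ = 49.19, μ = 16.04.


ρ = 49.19/16.04 = 3.0667
L = ρ[1 − (K+1)ρ^K + Kρ^(K+1)] / [(1−ρ)(1−ρ^(K+1))]
Numerator: 3.0667·(1 − 9·7823.114180 + 8·23991.208634) = 372674.484621
Denominator: (-2.0667)·(-23990.208634) = 49580.761610
L = 372674.484621/49580.761610 = 7.5165

Final: 7.5165


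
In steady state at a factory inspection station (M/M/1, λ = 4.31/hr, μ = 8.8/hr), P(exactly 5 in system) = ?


ρ = 4.31/8.8 = 0.4898
P_n = (1−ρ)·ρ^n = (1 − 0.4898)·0.4898^5 = 0.5102·0.028182 = 0.014379

Final: 0.014379


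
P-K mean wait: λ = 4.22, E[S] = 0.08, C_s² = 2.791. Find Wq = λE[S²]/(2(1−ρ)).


ρ = λ·E[S] = 4.22·0.08 = 0.3376
E[S²] = E[S]²(1+C_s²) = 0.08²·(1+2.791) = 0.024262
Wq = λ·E[S²]/(2(1−ρ)) = 4.22·0.024262/(2·0.6624) = 0.07729 hr

Final: 0.07729 hr


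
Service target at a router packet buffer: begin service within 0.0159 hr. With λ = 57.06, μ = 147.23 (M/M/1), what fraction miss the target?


ρ = 57.06/147.23 = 0.3876
P(Wq > t) = ρ·e^{−(μ−λ)t} = 0.3876·e^{−1.4337}
= 0.3876·0.238424 = 0.092403

Final: 0.092403


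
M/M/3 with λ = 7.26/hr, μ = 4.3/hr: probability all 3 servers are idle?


a = λ/μ = 7.26/4.3 = 1.6884; ρ = a/c = 0.5628
Σ_{k=0}^{2} a^k/k! (terms k=0..2) = 1.00000 + 1.68837 + 1.42530 = 4.11367
Tail: a^3/(3!(1−ρ)) = 4.81287/(6·0.4372) = 1.83469
P₀ = 1/(4.11367 + 1.83469) = 1/5.94837 = 0.168113

Final: 0.168113


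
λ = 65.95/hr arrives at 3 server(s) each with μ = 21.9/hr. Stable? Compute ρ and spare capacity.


Total capacity cμ = 3·21.9 = 65.70/hr
ρ = λ/(cμ) = 65.95/65.70 = 1.0038
Stable ⇔ ρ < 1: NO
Spare capacity = cμ − λ = 65.70 − 65.95 = -0.25/hr

Final: ρ = 1.0038; unstable; margin = -0.25/hr


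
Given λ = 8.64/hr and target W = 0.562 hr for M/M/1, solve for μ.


W = 1/(μ−λ) ⇒ μ − λ = 1/W = 1/0.562 = 1.7794
μ = λ + 1/W = 8.64 + 1.7794 = 10.4194 per hr

Final: 10.4194 /hr


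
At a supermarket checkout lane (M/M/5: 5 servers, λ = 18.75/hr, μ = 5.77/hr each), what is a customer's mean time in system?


a = 3.2496; ρ = 0.6499; P₀ = 0.035063
Lq = P₀·a^c·ρ/(c!(1−ρ)²) = 0.56144
Wq = Lq/λ = 0.56144/18.75 = 0.02994 hr
W = Wq + 1/μ = 0.02994 + 0.17331 = 0.20325 hr

Final: 0.20325 hr


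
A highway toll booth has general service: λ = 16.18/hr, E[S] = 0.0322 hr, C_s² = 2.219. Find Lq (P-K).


ρ = λ·E[S] = 16.18·0.0322 = 0.5210
Lq = ρ²(1+C_s²)/(2(1−ρ)) = 0.2714·(1+2.219)/(2·0.4790)
= 0.2714·3.2190/0.9580 = 0.91205

Final: 0.91205


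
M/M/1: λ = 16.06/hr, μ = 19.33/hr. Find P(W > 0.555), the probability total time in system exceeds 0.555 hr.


W ~ Exponential(μ−λ) for M/M/1.
μ − λ = 19.33 − 16.06 = 3.2700
P(W > t) = e^{−(μ−λ)t} = e^{−1.8148} = 0.162862

Final: 0.162862


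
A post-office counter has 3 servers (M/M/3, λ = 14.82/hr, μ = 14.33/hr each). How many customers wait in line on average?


a = λ/μ = 1.0342; ρ = a/3 = 0.3447
P₀ = 0.350838
Lq = P₀·a^c·ρ / (c!·(1−ρ)²) = 0.350838·1.10613·0.3447/(6·0.42938)
= 0.05193

Final: 0.05193


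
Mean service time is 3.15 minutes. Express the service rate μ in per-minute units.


μ = 1/(service time) in consistent units.
1 minute = 1 min, so μ = 1/3.15 = 0.3175 per minute

Final: 0.3175 /min


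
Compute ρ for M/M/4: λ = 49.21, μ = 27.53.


ρ = λ/(cμ) = 49.21/(4·27.53) = 49.21/110.12 = 0.4469

Final: 0.4469


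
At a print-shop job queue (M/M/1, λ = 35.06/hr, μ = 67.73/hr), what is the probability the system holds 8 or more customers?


ρ = 35.06/67.73 = 0.5176
P(N ≥ n) = ρ^n = 0.5176^8 = 0.005155

Final: 0.005155


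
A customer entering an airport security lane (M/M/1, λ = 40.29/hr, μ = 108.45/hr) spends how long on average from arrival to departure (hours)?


W = 1/(μ−λ) = 1/(108.45 − 40.29) = 1/68.16 = 0.01467 hr

Final: 0.01467 hr


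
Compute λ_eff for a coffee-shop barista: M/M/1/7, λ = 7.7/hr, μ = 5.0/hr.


ρ = 1.5400; P_K = (1−ρ)ρ^7/(1−ρ^8) = 0.362095
λ_eff = λ(1 − P_K) = 7.7·(1 − 0.362095) = 7.7·0.637905 = 4.9119 /hr

Final: 4.9119 /hr


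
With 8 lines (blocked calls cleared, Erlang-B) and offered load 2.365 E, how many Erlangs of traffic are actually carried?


B(8,2.365) = 0.002282 (Erlang-B)
Carried load = a(1 − B) = 2.365·(1 − 0.002282) = 2.365·0.997718 = 2.3596 E

Final: 2.3596 Erlangs


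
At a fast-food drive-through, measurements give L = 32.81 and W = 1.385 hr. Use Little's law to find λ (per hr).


λ = L/W = 32.81/1.385 = 23.6895 /hr

Final: 23.6895 /hr


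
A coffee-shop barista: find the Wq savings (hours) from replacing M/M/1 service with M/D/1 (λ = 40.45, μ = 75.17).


ρ = 40.45/75.17 = 0.5381
Wq(M/M/1) = ρ/(μ−λ) = 0.5381/34.72 = 0.01550 hr
Wq(M/D/1) = ρ/(2(μ−λ)) = 0.007749 hr
Savings = 0.01550 − 0.007749 = 0.007749 hr

Final: 0.007749 hr


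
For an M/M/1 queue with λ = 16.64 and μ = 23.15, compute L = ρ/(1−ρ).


ρ = λ/μ = 16.64/23.15 = 0.7188
L = ρ/(1−ρ) = 0.7188/(1 − 0.7188) = 0.7188/0.2812 = 2.5561

Final: 2.5561


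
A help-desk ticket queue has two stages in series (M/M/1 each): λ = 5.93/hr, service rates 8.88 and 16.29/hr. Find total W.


Each node sees arrival rate λ = 5.93/hr (tandem ⇒ throughput preserved).
W₁ = 1/(μ₁−λ) = 1/(8.88−5.93) = 0.33898 hr
W₂ = 1/(μ₂−λ) = 1/(16.29−5.93) = 0.09653 hr
W_total = W₁ + W₂ = 0.33898 + 0.09653 = 0.43551 hr

Final: 0.43551 hr


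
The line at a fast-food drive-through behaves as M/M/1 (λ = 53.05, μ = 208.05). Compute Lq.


ρ = 53.05/208.05 = 0.2550
Lq = ρ²/(1−ρ) = 0.06502/0.7450 = 0.08727

Final: 0.08727


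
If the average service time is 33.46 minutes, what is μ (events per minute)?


μ = 1/(service time) in consistent units.
1 minute = 1 min, so μ = 1/33.46 = 0.02989 per minute

Final: 0.02989 /min


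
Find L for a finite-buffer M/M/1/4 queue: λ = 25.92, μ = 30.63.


ρ = 25.92/30.63 = 0.8462
L = ρ[1 − (K+1)ρ^K + Kρ^(K+1)] / [(1−ρ)(1−ρ^(K+1))]
Numerator: 0.8462·(1 − 5·0.512805 + 4·0.433950) = 0.145363
Denominator: (0.1538)·(0.566050) = 0.087042
L = 0.145363/0.087042 = 1.6700

Final: 1.6700


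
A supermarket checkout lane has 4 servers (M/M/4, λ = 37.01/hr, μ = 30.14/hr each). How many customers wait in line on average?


a = λ/μ = 1.2279; ρ = a/4 = 0.3070
P₀ = 0.291789
Lq = P₀·a^c·ρ / (c!·(1−ρ)²) = 0.291789·2.27354·0.3070/(24·0.48027)
= 0.01767

Final: 0.01767


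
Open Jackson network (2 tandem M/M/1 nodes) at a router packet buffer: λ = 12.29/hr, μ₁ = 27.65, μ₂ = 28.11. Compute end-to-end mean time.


Each node sees arrival rate λ = 12.29/hr (tandem ⇒ throughput preserved).
W₁ = 1/(μ₁−λ) = 1/(27.65−12.29) = 0.06510 hr
W₂ = 1/(μ₂−λ) = 1/(28.11−12.29) = 0.06321 hr
W_total = W₁ + W₂ = 0.06510 + 0.06321 = 0.12832 hr

Final: 0.12832 hr


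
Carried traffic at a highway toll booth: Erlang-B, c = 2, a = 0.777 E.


B(2,0.777) = 0.145206 (Erlang-B)
Carried load = a(1 − B) = 0.777·(1 − 0.145206) = 0.777·0.854794 = 0.6642 E

Final: 0.6642 Erlangs


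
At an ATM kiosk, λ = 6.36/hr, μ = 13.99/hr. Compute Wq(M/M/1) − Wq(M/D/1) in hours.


ρ = 6.36/13.99 = 0.4546
Wq(M/M/1) = ρ/(μ−λ) = 0.4546/7.63 = 0.05958 hr
Wq(M/D/1) = ρ/(2(μ−λ)) = 0.02979 hr
Savings = 0.05958 − 0.02979 = 0.02979 hr

Final: 0.02979 hr


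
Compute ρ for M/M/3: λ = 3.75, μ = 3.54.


ρ = λ/(cμ) = 3.75/(3·3.54) = 3.75/10.62 = 0.3531

Final: 0.3531


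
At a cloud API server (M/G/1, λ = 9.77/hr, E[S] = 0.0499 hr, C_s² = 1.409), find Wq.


ρ = λ·E[S] = 9.77·0.0499 = 0.4875
E[S²] = E[S]²(1+C_s²) = 0.0499²·(1+1.409) = 0.005998
Wq = λ·E[S²]/(2(1−ρ)) = 9.77·0.005998/(2·0.5125) = 0.05718 hr

Final: 0.05718 hr


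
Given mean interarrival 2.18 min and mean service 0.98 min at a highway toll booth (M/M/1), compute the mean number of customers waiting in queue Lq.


λ = 60/2.18 = 27.5229 /hr
μ = 60/0.98 = 61.2245 /hr
ρ = λ/μ = 27.5229/61.2245 = 0.4495
Lq = ρ²/(1−ρ) = 0.2021/0.5505 = 0.3671

Final: 0.3671


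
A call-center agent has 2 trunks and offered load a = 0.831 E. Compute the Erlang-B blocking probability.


B(c,a) = (a^c/c!) / Σ_{k=0}^{c} a^k/k!
a^2/2! = 0.345280
Σ terms (k=0..2): 1.00000 + 0.83100 + 0.34528 = 2.176280
B = 0.345280/2.176280 = 0.158656

Final: 0.158656
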